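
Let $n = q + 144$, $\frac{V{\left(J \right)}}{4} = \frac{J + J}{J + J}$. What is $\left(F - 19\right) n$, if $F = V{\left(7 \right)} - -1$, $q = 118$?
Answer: $-3668$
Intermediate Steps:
$V{\left(J \right)} = 4$ ($V{\left(J \right)} = 4 \frac{J + J}{J + J} = 4 \frac{2 J}{2 J} = 4 \cdot 2 J \frac{1}{2 J} = 4 \cdot 1 = 4$)
$n = 262$ ($n = 118 + 144 = 262$)
$F = 5$ ($F = 4 - -1 = 4 + 1 = 5$)
$\left(F - 19\right) n = \left(5 - 19\right) 262 = \left(-14\right) 262 = -3668$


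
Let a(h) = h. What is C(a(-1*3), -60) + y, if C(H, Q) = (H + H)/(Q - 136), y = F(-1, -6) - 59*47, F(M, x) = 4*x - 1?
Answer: -274201/98 ≈ -2798.0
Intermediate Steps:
F(M, x) = -1 + 4*x
y = -2798 (y = (-1 + 4*(-6)) - 59*47 = (-1 - 24) - 2773 = -25 - 2773 = -2798)
C(H, Q) = 2*H/(-136 + Q) (C(H, Q) = (2*H)/(-136 + Q) = 2*H/(-136 + Q))
C(a(-1*3), -60) + y = 2*(-1*3)/(-136 - 60) - 2798 = 2*(-3)/(-196) - 2798 = 2*(-3)*(-1/196) - 2798 = 3/98 - 2798 = -274201/98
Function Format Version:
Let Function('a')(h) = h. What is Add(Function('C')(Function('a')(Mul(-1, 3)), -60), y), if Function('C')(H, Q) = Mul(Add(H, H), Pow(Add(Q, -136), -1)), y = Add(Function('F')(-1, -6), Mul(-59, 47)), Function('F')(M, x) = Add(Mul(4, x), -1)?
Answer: Rational(-274201, 98) ≈ -2798.0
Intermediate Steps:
Function('F')(M, x) = Add(-1, Mul(4, x))
y = -2798 (y = Add(Add(-1, Mul(4, -6)), Mul(-59, 47)) = Add(Add(-1, -24), -2773) = Add(-25, -2773) = -2798)
Function('C')(H, Q) = Mul(2, H, Pow(Add(-136, Q), -1)) (Function('C')(H, Q) = Mul(Mul(2, H), Pow(Add(-136, Q), -1)) = Mul(2, H, Pow(Add(-136, Q), -1)))
Add(Function('C')(Function('a')(Mul(-1, 3)), -60), y) = Add(Mul(2, Mul(-1, 3), Pow(Add(-136, -60), -1)), -2798) = Add(Mul(2, -3, Pow(-196, -1)), -2798) = Add(Mul(2, -3, Rational(-1, 196)), -2798) = Add(Rational(3, 98), -2798) = Rational(-274201, 98)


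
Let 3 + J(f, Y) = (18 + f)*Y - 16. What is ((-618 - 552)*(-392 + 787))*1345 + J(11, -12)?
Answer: -621592117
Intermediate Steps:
J(f, Y) = -19 + Y*(18 + f) (J(f, Y) = -3 + ((18 + f)*Y - 16) = -3 + (Y*(18 + f) - 16) = -3 + (-16 + Y*(18 + f)) = -19 + Y*(18 + f))
((-618 - 552)*(-392 + 787))*1345 + J(11, -12) = ((-618 - 552)*(-392 + 787))*1345 + (-19 + 18*(-12) - 12*11) = -1170*395*1345 + (-19 - 216 - 132) = -462150*1345 - 367 = -621591750 - 367 = -621592117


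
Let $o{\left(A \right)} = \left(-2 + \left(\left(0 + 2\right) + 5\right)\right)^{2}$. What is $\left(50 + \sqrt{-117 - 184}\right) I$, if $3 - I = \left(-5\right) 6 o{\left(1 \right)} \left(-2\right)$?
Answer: $-74850 - 1497 i \sqrt{301} \approx -74850.0 - 25972.0 i$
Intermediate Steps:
$o{\left(A \right)} = 25$ ($o{\left(A \right)} = \left(-2 + \left(2 + 5\right)\right)^{2} = \left(-2 + 7\right)^{2} = 5^{2} = 25$)
$I = -1497$ ($I = 3 - \left(-5\right) 6 \cdot 25 \left(-2\right) = 3 - \left(-30\right) 25 \left(-2\right) = 3 - \left(-750\right) \left(-2\right) = 3 - 1500 = -1497$)
$\left(50 + \sqrt{-117 - 184}\right) I = \left(50 + \sqrt{-117 - 184}\right) \left(-1497\right) = \left(50 + \sqrt{-301}\right) \left(-1497\right) = \left(50 + i \sqrt{301}\right) \left(-1497\right) = -74850 - 1497 i \sqrt{301}$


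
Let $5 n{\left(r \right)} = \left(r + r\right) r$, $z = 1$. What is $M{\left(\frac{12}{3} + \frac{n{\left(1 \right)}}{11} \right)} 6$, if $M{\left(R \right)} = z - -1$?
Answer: $12$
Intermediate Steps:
$n{\left(r \right)} = \frac{2 r^{2}}{5}$ ($n{\left(r \right)} = \frac{\left(r + r\right) r}{5} = \frac{2 r r}{5} = \frac{2 r^{2}}{5}$)
$M{\left(R \right)} = 2$ ($M{\left(R \right)} = 1 - -1 = 1 + 1 = 2$)
$M{\left(\frac{12}{3} + \frac{n{\left(1 \right)}}{11} \right)} 6 = 2 \cdot 6 = 12$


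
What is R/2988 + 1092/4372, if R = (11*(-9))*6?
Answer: 9249/181438 ≈ 0.050976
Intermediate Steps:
R = -594 (R = -99*6 = -594)
R/2988 + 1092/4372 = -594/2988 + 1092/4372 = -594*1/2988 + 1092*(1/4372) = -33/166 + 273/1093 = 9249/181438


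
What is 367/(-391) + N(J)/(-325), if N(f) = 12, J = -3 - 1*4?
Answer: -123967/127075 ≈ -0.97554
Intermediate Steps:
J = -7 (J = -3 - 4 = -7)
367/(-391) + N(J)/(-325) = 367/(-391) + 12/(-325) = 367*(-1/391) + 12*(-1/325) = -367/391 - 12/325 = -123967/127075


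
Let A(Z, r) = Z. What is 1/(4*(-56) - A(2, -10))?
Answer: -1/226 ≈ -0.0044248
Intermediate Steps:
1/(4*(-56) - A(2, -10)) = 1/(4*(-56) - 1*2) = 1/(-224 - 2) = 1/(-226) = -1/226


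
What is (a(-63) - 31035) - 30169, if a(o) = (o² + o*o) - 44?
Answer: -53310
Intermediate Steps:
a(o) = -44 + 2*o² (a(o) = (o² + o²) - 44 = 2*o² - 44 = -44 + 2*o²)
(a(-63) - 31035) - 30169 = ((-44 + 2*(-63)²) - 31035) - 30169 = ((-44 + 2*3969) - 31035) - 30169 = ((-44 + 7938) - 31035) - 30169 = (7894 - 31035) - 30169 = -23141 - 30169 = -53310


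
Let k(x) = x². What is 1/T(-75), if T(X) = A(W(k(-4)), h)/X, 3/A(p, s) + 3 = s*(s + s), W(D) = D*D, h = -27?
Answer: -36375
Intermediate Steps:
W(D) = D²
A(p, s) = 3/(-3 + 2*s²) (A(p, s) = 3/(-3 + s*(s + s)) = 3/(-3 + s*(2*s)) = 3/(-3 + 2*s²))
T(X) = 1/(485*X) (T(X) = (3/(-3 + 2*(-27)²))/X = (3/(-3 + 2*729))/X = (3/(-3 + 1458))/X = (3/1455)/X = (3*(1/1455))/X = 1/(485*X))
1/T(-75) = 1/((1/485)/(-75)) = 1/((1/485)*(-1/75)) = 1/(-1/36375) = -36375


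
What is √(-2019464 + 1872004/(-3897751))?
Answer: 6*I*√852239975268766513/3897751 ≈ 1421.1*I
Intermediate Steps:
√(-2019464 + 1872004/(-3897751)) = √(-2019464 + 1872004*(-1/3897751)) = √(-2019464 - 1872004/3897751) = √(-7871369697468/3897751) = 6*I*√852239975268766513/3897751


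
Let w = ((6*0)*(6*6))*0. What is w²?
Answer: 0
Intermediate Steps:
w = 0 (w = (0*36)*0 = 0*0 = 0)
w² = 0² = 0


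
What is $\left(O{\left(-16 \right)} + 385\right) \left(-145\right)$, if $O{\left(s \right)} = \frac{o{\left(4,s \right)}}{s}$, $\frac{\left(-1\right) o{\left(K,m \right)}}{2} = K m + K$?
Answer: $- \frac{109475}{2} \approx -54738.0$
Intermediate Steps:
$o{\left(K,m \right)} = - 2 K - 2 K m$ ($o{\left(K,m \right)} = - 2 \left(K m + K\right) = - 2 \left(K + K m\right) = - 2 K - 2 K m$)
$O{\left(s \right)} = \frac{-8 - 8 s}{s}$ ($O{\left(s \right)} = \frac{\left(-2\right) 4 \left(1 + s\right)}{s} = \frac{-8 - 8 s}{s}$)
$\left(O{\left(-16 \right)} + 385\right) \left(-145\right) = \left(\left(-8 - \frac{8}{-16}\right) + 385\right) \left(-145\right) = \left(\left(-8 - - \frac{1}{2}\right) + 385\right) \left(-145\right) = \left(\left(-8 + \frac{1}{2}\right) + 385\right) \left(-145\right) = \left(- \frac{15}{2} + 385\right) \left(-145\right) = \frac{755}{2} \left(-145\right) = - \frac{109475}{2}$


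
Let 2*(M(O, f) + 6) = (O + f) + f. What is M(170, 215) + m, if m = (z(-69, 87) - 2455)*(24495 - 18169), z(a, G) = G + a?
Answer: -15416168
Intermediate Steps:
M(O, f) = -6 + f + O/2 (M(O, f) = -6 + ((O + f) + f)/2 = -6 + (O + 2*f)/2 = -6 + (f + O/2) = -6 + f + O/2)
m = -15416462 (m = ((87 - 69) - 2455)*(24495 - 18169) = (18 - 2455)*6326 = -2437*6326 = -15416462)
M(170, 215) + m = (-6 + 215 + (½)*170) - 15416462 = (-6 + 215 + 85) - 15416462 = 294 - 15416462 = -15416168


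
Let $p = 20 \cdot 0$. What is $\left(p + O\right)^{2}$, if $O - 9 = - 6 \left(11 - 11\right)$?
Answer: $81$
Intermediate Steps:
$p = 0$
$O = 9$ ($O = 9 - 6 \left(11 - 11\right) = 9 - 0 = 9 + 0 = 9$)
$\left(p + O\right)^{2} = \left(0 + 9\right)^{2} = 9^{2} = 81$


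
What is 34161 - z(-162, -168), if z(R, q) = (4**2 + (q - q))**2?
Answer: 33905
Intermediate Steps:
z(R, q) = 256 (z(R, q) = (16 + 0)**2 = 16**2 = 256)
34161 - z(-162, -168) = 34161 - 1*256 = 34161 - 256 = 33905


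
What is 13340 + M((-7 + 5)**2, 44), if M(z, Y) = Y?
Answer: 13384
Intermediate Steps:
13340 + M((-7 + 5)**2, 44) = 13340 + 44 = 13384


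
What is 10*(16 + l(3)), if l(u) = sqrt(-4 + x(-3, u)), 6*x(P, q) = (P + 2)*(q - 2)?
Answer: 160 + 25*I*sqrt(6)/3 ≈ 160.0 + 20.412*I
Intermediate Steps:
x(P, q) = (-2 + q)*(2 + P)/6 (x(P, q) = ((P + 2)*(q - 2))/6 = ((2 + P)*(-2 + q))/6 = ((-2 + q)*(2 + P))/6 = (-2 + q)*(2 + P)/6)
l(u) = sqrt(-11/3 - u/6) (l(u) = sqrt(-4 + (-2/3 - 1/3*(-3) + u/3 + (1/6)*(-3)*u)) = sqrt(-4 + (-2/3 + 1 + u/3 - u/2)) = sqrt(-4 + (1/3 - u/6)) = sqrt(-11/3 - u/6))
10*(16 + l(3)) = 10*(16 + sqrt(-132 - 6*3)/6) = 10*(16 + sqrt(-132 - 18)/6) = 10*(16 + sqrt(-150)/6) = 10*(16 + (5*I*sqrt(6))/6) = 10*(16 + 5*I*sqrt(6)/6) = 160 + 25*I*sqrt(6)/3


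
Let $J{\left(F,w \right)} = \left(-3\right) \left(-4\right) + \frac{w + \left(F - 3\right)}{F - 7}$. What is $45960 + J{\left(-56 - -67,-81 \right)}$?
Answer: $\frac{183815}{4} \approx 45954.0$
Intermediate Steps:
$J{\left(F,w \right)} = 12 + \frac{-3 + F + w}{-7 + F}$ ($J{\left(F,w \right)} = 12 + \frac{w + \left(-3 + F\right)}{-7 + F} = 12 + \frac{-3 + F + w}{-7 + F}$)
$45960 + J{\left(-56 - -67,-81 \right)} = 45960 + \frac{-87 - 81 + 13 \left(-56 - -67\right)}{-7 - -11} = 45960 + \frac{-87 - 81 + 13 \left(-56 + 67\right)}{-7 + \left(-56 + 67\right)} = 45960 + \frac{-87 - 81 + 13 \cdot 11}{-7 + 11} = 45960 + \frac{-87 - 81 + 143}{4} = 45960 + \frac{1}{4} \left(-25\right) = 45960 - \frac{25}{4} = \frac{183815}{4}$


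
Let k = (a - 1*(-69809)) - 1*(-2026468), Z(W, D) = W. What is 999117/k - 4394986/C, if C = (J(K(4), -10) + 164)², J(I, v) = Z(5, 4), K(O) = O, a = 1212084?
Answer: -691031642729/4499528501 ≈ -153.58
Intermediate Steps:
J(I, v) = 5
C = 28561 (C = (5 + 164)² = 169² = 28561)
k = 3308361 (k = (1212084 - 1*(-69809)) - 1*(-2026468) = (1212084 + 69809) + 2026468 = 1281893 + 2026468 = 3308361)
999117/k - 4394986/C = 999117/3308361 - 4394986/28561 = 999117*(1/3308361) - 4394986*1/28561 = 47577/157541 - 4394986/28561 = -691031642729/4499528501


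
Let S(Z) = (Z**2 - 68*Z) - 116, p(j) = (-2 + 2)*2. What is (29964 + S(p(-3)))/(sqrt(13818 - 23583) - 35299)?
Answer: -526802276/623014583 - 44772*I*sqrt(1085)/623014583 ≈ -0.84557 - 0.0023671*I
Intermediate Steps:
p(j) = 0 (p(j) = 0*2 = 0)
S(Z) = -116 + Z**2 - 68*Z
(29964 + S(p(-3)))/(sqrt(13818 - 23583) - 35299) = (29964 + (-116 + 0**2 - 68*0))/(sqrt(13818 - 23583) - 35299) = (29964 + (-116 + 0 + 0))/(sqrt(-9765) - 35299) = (29964 - 116)/(3*I*sqrt(1085) - 35299) = 29848/(-35299 + 3*I*sqrt(1085))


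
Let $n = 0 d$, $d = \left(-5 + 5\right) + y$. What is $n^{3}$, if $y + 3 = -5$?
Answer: $0$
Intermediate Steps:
$y = -8$ ($y = -3 - 5 = -8$)
$d = -8$ ($d = \left(-5 + 5\right) - 8 = 0 - 8 = -8$)
$n = 0$ ($n = 0 \left(-8\right) = 0$)
$n^{3} = 0^{3} = 0$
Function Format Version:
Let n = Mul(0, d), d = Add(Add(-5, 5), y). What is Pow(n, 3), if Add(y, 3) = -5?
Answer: 0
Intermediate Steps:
y = -8 (y = Add(-3, -5) = -8)
d = -8 (d = Add(Add(-5, 5), -8) = Add(0, -8) = -8)
n = 0 (n = Mul(0, -8) = 0)
Pow(n, 3) = Pow(0, 3) = 0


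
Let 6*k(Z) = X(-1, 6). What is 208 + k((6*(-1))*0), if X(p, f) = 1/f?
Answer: 7489/36 ≈ 208.03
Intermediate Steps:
k(Z) = 1/36 (k(Z) = (⅙)/6 = (⅙)*(⅙) = 1/36)
208 + k((6*(-1))*0) = 208 + 1/36 = 7489/36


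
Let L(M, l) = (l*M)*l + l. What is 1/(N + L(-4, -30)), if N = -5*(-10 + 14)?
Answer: -1/3650 ≈ -0.00027397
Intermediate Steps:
L(M, l) = l + M*l**2 (L(M, l) = (M*l)*l + l = M*l**2 + l = l + M*l**2)
N = -20 (N = -5*4 = -20)
1/(N + L(-4, -30)) = 1/(-20 - 30*(1 - 4*(-30))) = 1/(-20 - 30*(1 + 120)) = 1/(-20 - 30*121) = 1/(-20 - 3630) = 1/(-3650) = -1/3650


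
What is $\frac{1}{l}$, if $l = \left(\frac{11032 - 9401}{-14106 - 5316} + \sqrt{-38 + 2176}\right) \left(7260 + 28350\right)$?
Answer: $\frac{5279547}{4786465040242985} + \frac{62869014 \sqrt{2138}}{4786465040242985} \approx 6.0843 \cdot 10^{-7}$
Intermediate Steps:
$l = - \frac{9679985}{3237} + 35610 \sqrt{2138}$ ($l = \left(\frac{1631}{-19422} + \sqrt{2138}\right) 35610 = \left(1631 \left(- \frac{1}{19422}\right) + \sqrt{2138}\right) 35610 = \left(- \frac{1631}{19422} + \sqrt{2138}\right) 35610 = - \frac{9679985}{3237} + 35610 \sqrt{2138} \approx 1.6436 \cdot 10^{6}$)
$\frac{1}{l} = \frac{1}{- \frac{9679985}{3237} + 35610 \sqrt{2138}}$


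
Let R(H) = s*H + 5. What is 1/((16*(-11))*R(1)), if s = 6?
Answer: -1/1936 ≈ -0.00051653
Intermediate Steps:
R(H) = 5 + 6*H (R(H) = 6*H + 5 = 5 + 6*H)
1/((16*(-11))*R(1)) = 1/((16*(-11))*(5 + 6*1)) = 1/(-176*(5 + 6)) = 1/(-176*11) = 1/(-1936) = -1/1936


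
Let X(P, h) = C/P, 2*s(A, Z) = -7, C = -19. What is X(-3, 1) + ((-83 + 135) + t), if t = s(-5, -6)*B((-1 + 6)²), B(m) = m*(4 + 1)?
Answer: -2275/6 ≈ -379.17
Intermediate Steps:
s(A, Z) = -7/2 (s(A, Z) = (½)*(-7) = -7/2)
B(m) = 5*m (B(m) = m*5 = 5*m)
t = -875/2 (t = -35*(-1 + 6)²/2 = -35*5²/2 = -35*25/2 = -7/2*125 = -875/2 ≈ -437.50)
X(P, h) = -19/P
X(-3, 1) + ((-83 + 135) + t) = -19/(-3) + ((-83 + 135) - 875/2) = -19*(-⅓) + (52 - 875/2) = 19/3 - 771/2 = -2275/6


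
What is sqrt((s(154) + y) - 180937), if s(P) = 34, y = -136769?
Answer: 2*I*sqrt(79418) ≈ 563.62*I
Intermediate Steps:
sqrt((s(154) + y) - 180937) = sqrt((34 - 136769) - 180937) = sqrt(-136735 - 180937) = sqrt(-317672) = 2*I*sqrt(79418)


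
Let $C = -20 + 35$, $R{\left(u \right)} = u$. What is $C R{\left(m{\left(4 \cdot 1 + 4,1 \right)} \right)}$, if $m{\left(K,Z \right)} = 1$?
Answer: $15$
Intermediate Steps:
$C = 15$
$C R{\left(m{\left(4 \cdot 1 + 4,1 \right)} \right)} = 15 \cdot 1 = 15$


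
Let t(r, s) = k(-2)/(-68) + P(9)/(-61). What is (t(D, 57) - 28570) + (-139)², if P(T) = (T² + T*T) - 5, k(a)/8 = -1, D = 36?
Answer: -9593760/1037 ≈ -9251.5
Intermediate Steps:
k(a) = -8 (k(a) = 8*(-1) = -8)
P(T) = -5 + 2*T² (P(T) = (T² + T²) - 5 = 2*T² - 5 = -5 + 2*T²)
t(r, s) = -2547/1037 (t(r, s) = -8/(-68) + (-5 + 2*9²)/(-61) = -8*(-1/68) + (-5 + 2*81)*(-1/61) = 2/17 + (-5 + 162)*(-1/61) = 2/17 + 157*(-1/61) = 2/17 - 157/61 = -2547/1037)
(t(D, 57) - 28570) + (-139)² = (-2547/1037 - 28570) + (-139)² = -29629637/1037 + 19321 = -9593760/1037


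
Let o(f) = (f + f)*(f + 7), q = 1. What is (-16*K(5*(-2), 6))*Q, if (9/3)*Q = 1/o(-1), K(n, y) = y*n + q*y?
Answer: -24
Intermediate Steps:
o(f) = 2*f*(7 + f) (o(f) = (2*f)*(7 + f) = 2*f*(7 + f))
K(n, y) = y + n*y (K(n, y) = y*n + 1*y = n*y + y = y + n*y)
Q = -1/36 (Q = 1/(3*((2*(-1)*(7 - 1)))) = 1/(3*((2*(-1)*6))) = (⅓)/(-12) = (⅓)*(-1/12) = -1/36 ≈ -0.027778)
(-16*K(5*(-2), 6))*Q = -96*(1 + 5*(-2))*(-1/36) = -96*(1 - 10)*(-1/36) = -96*(-9)*(-1/36) = -16*(-54)*(-1/36) = 864*(-1/36) = -24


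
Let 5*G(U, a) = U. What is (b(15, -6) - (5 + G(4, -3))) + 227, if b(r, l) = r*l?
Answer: 656/5 ≈ 131.20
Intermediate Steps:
b(r, l) = l*r
G(U, a) = U/5
(b(15, -6) - (5 + G(4, -3))) + 227 = (-6*15 - (5 + (⅕)*4)) + 227 = (-90 - (5 + ⅘)) + 227 = (-90 - 1*29/5) + 227 = (-90 - 29/5) + 227 = -479/5 + 227 = 656/5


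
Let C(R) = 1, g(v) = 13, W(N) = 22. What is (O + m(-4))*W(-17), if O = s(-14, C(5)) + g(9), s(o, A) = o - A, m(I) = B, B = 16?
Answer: 308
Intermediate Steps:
m(I) = 16
O = -2 (O = (-14 - 1*1) + 13 = (-14 - 1) + 13 = -15 + 13 = -2)
(O + m(-4))*W(-17) = (-2 + 16)*22 = 14*22 = 308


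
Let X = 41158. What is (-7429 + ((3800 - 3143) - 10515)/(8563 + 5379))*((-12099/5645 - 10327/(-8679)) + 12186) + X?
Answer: -2809554299403135902/31048171755 ≈ -9.0490e+7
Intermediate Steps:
(-7429 + ((3800 - 3143) - 10515)/(8563 + 5379))*((-12099/5645 - 10327/(-8679)) + 12186) + X = (-7429 + ((3800 - 3143) - 10515)/(8563 + 5379))*((-12099/5645 - 10327/(-8679)) + 12186) + 41158 = (-7429 + (657 - 10515)/13942)*((-12099*1/5645 - 10327*(-1/8679)) + 12186) + 41158 = (-7429 - 9858*1/13942)*((-12099/5645 + 10327/8679) + 12186) + 41158 = (-7429 - 4929/6971)*(-46711306/48992955 + 12186) + 41158 = -51792488/6971*596981438324/48992955 + 41158 = -2810832180056228192/31048171755 + 41158 = -2809554299403135902/31048171755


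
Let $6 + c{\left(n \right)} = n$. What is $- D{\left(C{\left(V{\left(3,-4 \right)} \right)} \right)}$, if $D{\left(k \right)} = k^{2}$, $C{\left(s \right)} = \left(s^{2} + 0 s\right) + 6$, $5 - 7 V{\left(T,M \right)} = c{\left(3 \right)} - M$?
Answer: $- \frac{96100}{2401} \approx -40.025$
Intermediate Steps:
$c{\left(n \right)} = -6 + n$
$V{\left(T,M \right)} = \frac{8}{7} + \frac{M}{7}$ ($V{\left(T,M \right)} = \frac{5}{7} - \frac{\left(-6 + 3\right) - M}{7} = \frac{5}{7} - \frac{-3 - M}{7} = \frac{5}{7} + \left(\frac{3}{7} + \frac{M}{7}\right) = \frac{8}{7} + \frac{M}{7}$)
$C{\left(s \right)} = 6 + s^{2}$ ($C{\left(s \right)} = \left(s^{2} + 0\right) + 6 = s^{2} + 6 = 6 + s^{2}$)
$- D{\left(C{\left(V{\left(3,-4 \right)} \right)} \right)} = - \left(6 + \left(\frac{8}{7} + \frac{1}{7} \left(-4\right)\right)^{2}\right)^{2} = - \left(6 + \left(\frac{8}{7} - \frac{4}{7}\right)^{2}\right)^{2} = - \left(6 + \left(\frac{4}{7}\right)^{2}\right)^{2} = - \left(6 + \frac{16}{49}\right)^{2} = - \left(\frac{310}{49}\right)^{2} = \left(-1\right) \frac{96100}{2401} = - \frac{96100}{2401}$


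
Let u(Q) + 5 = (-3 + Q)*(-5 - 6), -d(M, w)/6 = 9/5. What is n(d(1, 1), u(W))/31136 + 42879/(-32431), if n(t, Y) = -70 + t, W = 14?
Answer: -238875173/180316360 ≈ -1.3248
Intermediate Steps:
d(M, w) = -54/5
u(Q) = 28 - 11*Q (u(Q) = -5 + (-3 + Q)*(-5 - 6) = -5 + (-3 + Q)*(-11) = -5 + (33 - 11*Q) = 28 - 11*Q)
n(d(1, 1), u(W))/31136 + 42879/(-32431) = (-70 - 54/5)/31136 + 42879/(-32431) = -404/5*1/31136 + 42879*(-1/32431) = -101/38920 - 42879/32431 = -238875173/180316360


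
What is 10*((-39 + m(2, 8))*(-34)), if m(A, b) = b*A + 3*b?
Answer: -340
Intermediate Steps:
m(A, b) = 3*b + A*b (m(A, b) = A*b + 3*b = 3*b + A*b)
10*((-39 + m(2, 8))*(-34)) = 10*((-39 + 8*(3 + 2))*(-34)) = 10*((-39 + 8*5)*(-34)) = 10*((-39 + 40)*(-34)) = 10*(1*(-34)) = 10*(-34) = -340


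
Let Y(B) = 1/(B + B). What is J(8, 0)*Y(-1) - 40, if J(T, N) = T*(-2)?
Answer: -32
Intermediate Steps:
J(T, N) = -2*T
Y(B) = 1/(2*B)
J(8, 0)*Y(-1) - 40 = (-2*8)*((½)/(-1)) - 40 = -8*(-1) - 40 = -16*(-½) - 40 = 8 - 40 = -32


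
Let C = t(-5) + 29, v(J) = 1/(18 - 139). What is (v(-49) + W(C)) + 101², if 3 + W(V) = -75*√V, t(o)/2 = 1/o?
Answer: 1233957/121 - 15*√715 ≈ 9796.9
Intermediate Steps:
t(o) = 2/o
v(J) = -1/121 (v(J) = 1/(-121) = -1/121)
C = 143/5 (C = 2/(-5) + 29 = 2*(-⅕) + 29 = -⅖ + 29 = 143/5 ≈ 28.600)
W(V) = -3 - 75*√V
(v(-49) + W(C)) + 101² = (-1/121 + (-3 - 15*√715)) + 101² = (-1/121 + (-3 - 15*√715)) + 10201 = (-364/121 - 15*√715) + 10201 = 1233957/121 - 15*√715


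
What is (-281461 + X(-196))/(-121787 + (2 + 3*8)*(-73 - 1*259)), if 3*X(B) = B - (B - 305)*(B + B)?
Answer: 1040971/391257 ≈ 2.6606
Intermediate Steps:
X(B) = B/3 - 2*B*(-305 + B)/3 (X(B) = (B - (B - 305)*(B + B))/3 = (B - (-305 + B)*2*B)/3 = (B - 2*B*(-305 + B))/3 = B/3 - 2*B*(-305 + B)/3)
(-281461 + X(-196))/(-121787 + (2 + 3*8)*(-73 - 1*259)) = (-281461 + (⅓)*(-196)*(611 - 2*(-196)))/(-121787 + (2 + 3*8)*(-73 - 1*259)) = (-281461 + (⅓)*(-196)*(611 + 392))/(-121787 + (2 + 24)*(-73 - 259)) = (-281461 + (⅓)*(-196)*1003)/(-121787 + 26*(-332)) = (-281461 - 196588/3)/(-121787 - 8632) = -1040971/3/(-130419) = -1040971/3*(-1/130419) = 1040971/391257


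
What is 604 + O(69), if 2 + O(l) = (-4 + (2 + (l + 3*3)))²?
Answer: 6378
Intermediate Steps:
O(l) = -2 + (7 + l)² (O(l) = -2 + (-4 + (2 + (l + 3*3)))² = -2 + (-4 + (2 + (l + 9)))² = -2 + (-4 + (2 + (9 + l)))² = -2 + (-4 + (11 + l))² = -2 + (7 + l)²)
604 + O(69) = 604 + (-2 + (7 + 69)²) = 604 + (-2 + 76²) = 604 + (-2 + 5776) = 604 + 5774 = 6378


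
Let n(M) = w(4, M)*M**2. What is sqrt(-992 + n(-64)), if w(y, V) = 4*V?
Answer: 116*I*sqrt(78) ≈ 1024.5*I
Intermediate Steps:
n(M) = 4*M**3 (n(M) = (4*M)*M**2 = 4*M**3)
sqrt(-992 + n(-64)) = sqrt(-992 + 4*(-64)**3) = sqrt(-992 + 4*(-262144)) = sqrt(-992 - 1048576) = sqrt(-1049568) = 116*I*sqrt(78)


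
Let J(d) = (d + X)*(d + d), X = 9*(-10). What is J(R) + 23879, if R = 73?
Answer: 21397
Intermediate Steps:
X = -90
J(d) = 2*d*(-90 + d) (J(d) = (d - 90)*(d + d) = (-90 + d)*(2*d) = 2*d*(-90 + d))
J(R) + 23879 = 2*73*(-90 + 73) + 23879 = 2*73*(-17) + 23879 = -2482 + 23879 = 21397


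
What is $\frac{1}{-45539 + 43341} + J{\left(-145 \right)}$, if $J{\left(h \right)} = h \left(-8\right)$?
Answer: $\frac{2549679}{2198} \approx 1160.0$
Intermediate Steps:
$J{\left(h \right)} = - 8 h$
$\frac{1}{-45539 + 43341} + J{\left(-145 \right)} = \frac{1}{-45539 + 43341} - -1160 = \frac{1}{-2198} + 1160 = - \frac{1}{2198} + 1160 = \frac{2549679}{2198}$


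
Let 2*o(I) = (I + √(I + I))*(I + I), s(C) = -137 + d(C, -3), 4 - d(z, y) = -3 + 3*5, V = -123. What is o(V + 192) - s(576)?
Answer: 4906 + 69*√138 ≈ 5716.6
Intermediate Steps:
d(z, y) = -8 (d(z, y) = 4 - (-3 + 3*5) = 4 - (-3 + 15) = 4 - 1*12 = 4 - 12 = -8)
s(C) = -145 (s(C) = -137 - 8 = -145)
o(I) = I*(I + √2*√I) (o(I) = ((I + √(I + I))*(I + I))/2 = ((I + √(2*I))*(2*I))/2 = ((I + √2*√I)*(2*I))/2 = (2*I*(I + √2*√I))/2 = I*(I + √2*√I))
o(V + 192) - s(576) = ((-123 + 192)² + √2*(-123 + 192)^(3/2)) - 1*(-145) = (69² + √2*69^(3/2)) + 145 = (4761 + √2*(69*√69)) + 145 = (4761 + 69*√138) + 145 = 4906 + 69*√138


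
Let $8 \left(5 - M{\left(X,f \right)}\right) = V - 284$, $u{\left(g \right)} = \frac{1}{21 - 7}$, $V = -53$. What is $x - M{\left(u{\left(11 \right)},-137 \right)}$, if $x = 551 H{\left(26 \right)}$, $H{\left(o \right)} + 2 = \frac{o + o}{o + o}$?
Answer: $- \frac{4785}{8} \approx -598.13$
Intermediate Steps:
$u{\left(g \right)} = \frac{1}{14}$
$H{\left(o \right)} = -1$ ($H{\left(o \right)} = -2 + \frac{o + o}{o + o} = -2 + \frac{2 o}{2 o} = -2 + 2 o \frac{1}{2 o} = -2 + 1 = -1$)
$M{\left(X,f \right)} = \frac{377}{8}$ ($M{\left(X,f \right)} = 5 - \frac{-53 - 284}{8} = 5 - - \frac{337}{8} = 5 + \frac{337}{8} = \frac{377}{8}$)
$x = -551$ ($x = 551 \left(-1\right) = -551$)
$x - M{\left(u{\left(11 \right)},-137 \right)} = -551 - \frac{377}{8} = - \frac{4785}{8}$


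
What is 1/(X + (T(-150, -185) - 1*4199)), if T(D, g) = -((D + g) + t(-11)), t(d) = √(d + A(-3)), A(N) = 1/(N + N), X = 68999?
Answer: 390810/25455409417 + I*√402/25455409417 ≈ 1.5353e-5 + 7.8765e-10*I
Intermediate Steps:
A(N) = 1/(2*N)
t(d) = √(-⅙ + d) (t(d) = √(d + (½)/(-3)) = √(d + (½)*(-⅓)) = √(d - ⅙) = √(-⅙ + d))
T(D, g) = -D - g - I*√402/6 (T(D, g) = -((D + g) + √(-6 + 36*(-11))/6) = -((D + g) + √(-6 - 396)/6) = -((D + g) + √(-402)/6) = -((D + g) + (I*√402)/6) = -((D + g) + I*√402/6) = -(D + g + I*√402/6) = -D - g - I*√402/6)
1/(X + (T(-150, -185) - 1*4199)) = 1/(68999 + ((-1*(-150) - 1*(-185) - I*√402/6) - 1*4199)) = 1/(68999 + ((150 + 185 - I*√402/6) - 4199)) = 1/(68999 + ((335 - I*√402/6) - 4199)) = 1/(68999 + (-3864 - I*√402/6)) = 1/(65135 - I*√402/6)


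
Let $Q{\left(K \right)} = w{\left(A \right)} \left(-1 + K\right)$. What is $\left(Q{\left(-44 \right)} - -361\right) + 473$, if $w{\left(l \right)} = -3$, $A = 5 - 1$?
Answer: $969$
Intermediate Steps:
$A = 4$
$Q{\left(K \right)} = 3 - 3 K$ ($Q{\left(K \right)} = - 3 \left(-1 + K\right) = 3 - 3 K$)
$\left(Q{\left(-44 \right)} - -361\right) + 473 = \left(\left(3 - -132\right) - -361\right) + 473 = \left(\left(3 + 132\right) + \left(-19 + 380\right)\right) + 473 = \left(135 + 361\right) + 473 = 496 + 473 = 969$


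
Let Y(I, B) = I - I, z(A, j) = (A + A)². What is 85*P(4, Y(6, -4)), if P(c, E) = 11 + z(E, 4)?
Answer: 935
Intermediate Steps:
z(A, j) = 4*A² (z(A, j) = (2*A)² = 4*A²)
Y(I, B) = 0
P(c, E) = 11 + 4*E²
85*P(4, Y(6, -4)) = 85*(11 + 4*0²) = 85*(11 + 4*0) = 85*(11 + 0) = 85*11 = 935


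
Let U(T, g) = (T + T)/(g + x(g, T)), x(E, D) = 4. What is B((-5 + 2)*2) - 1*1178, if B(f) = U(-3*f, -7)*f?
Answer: -1106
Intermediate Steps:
U(T, g) = 2*T/(4 + g) (U(T, g) = (T + T)/(g + 4) = (2*T)/(4 + g) = 2*T/(4 + g))
B(f) = 2*f**2 (B(f) = (2*(-3*f)/(4 - 7))*f = (2*(-3*f)/(-3))*f = (2*(-3*f)*(-1/3))*f = (2*f)*f = 2*f**2)
B((-5 + 2)*2) - 1*1178 = 2*((-5 + 2)*2)**2 - 1*1178 = 2*(-3*2)**2 - 1178 = 2*(-6)**2 - 1178 = 2*36 - 1178 = 72 - 1178 = -1106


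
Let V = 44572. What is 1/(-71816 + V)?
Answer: -1/27244 ≈ -3.6705e-5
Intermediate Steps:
1/(-71816 + V) = 1/(-71816 + 44572) = 1/(-27244) = -1/27244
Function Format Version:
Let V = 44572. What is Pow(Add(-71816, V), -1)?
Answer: Rational(-1, 27244) ≈ -3.6705e-5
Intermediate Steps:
Pow(Add(-71816, V), -1) = Pow(Add(-71816, 44572), -1) = Pow(-27244, -1) = Rational(-1, 27244)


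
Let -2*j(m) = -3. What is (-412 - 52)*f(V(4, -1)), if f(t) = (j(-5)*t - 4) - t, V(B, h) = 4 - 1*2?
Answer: 1392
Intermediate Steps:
j(m) = 3/2 (j(m) = -½*(-3) = 3/2)
V(B, h) = 2 (V(B, h) = 4 - 2 = 2)
f(t) = -4 + t/2 (f(t) = (3*t/2 - 4) - t = (-4 + 3*t/2) - t = -4 + t/2)
(-412 - 52)*f(V(4, -1)) = (-412 - 52)*(-4 + (½)*2) = -464*(-4 + 1) = -464*(-3) = 1392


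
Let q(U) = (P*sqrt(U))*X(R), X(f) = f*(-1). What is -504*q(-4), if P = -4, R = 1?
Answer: -4032*I ≈ -4032.0*I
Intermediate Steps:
X(f) = -f
q(U) = 4*sqrt(U) (q(U) = (-4*sqrt(U))*(-1*1) = -4*sqrt(U)*(-1) = 4*sqrt(U))
-504*q(-4) = -2016*sqrt(-4) = -2016*2*I = -4032*I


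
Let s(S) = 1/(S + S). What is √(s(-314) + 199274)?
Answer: √19647619147/314 ≈ 446.40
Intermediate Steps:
s(S) = 1/(2*S)
√(s(-314) + 199274) = √((½)/(-314) + 199274) = √((½)*(-1/314) + 199274) = √(-1/628 + 199274) = √(125144071/628) = √19647619147/314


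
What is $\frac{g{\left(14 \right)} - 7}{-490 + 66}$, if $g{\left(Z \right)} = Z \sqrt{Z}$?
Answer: $\frac{7}{424} - \frac{7 \sqrt{14}}{212} \approx -0.10704$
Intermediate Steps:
$g{\left(Z \right)} = Z^{\frac{3}{2}}$
$\frac{g{\left(14 \right)} - 7}{-490 + 66} = \frac{14^{\frac{3}{2}} - 7}{-490 + 66} = \frac{14 \sqrt{14} - 7}{-424} = \left(-7 + 14 \sqrt{14}\right) \left(- \frac{1}{424}\right) = \frac{7}{424} - \frac{7 \sqrt{14}}{212}$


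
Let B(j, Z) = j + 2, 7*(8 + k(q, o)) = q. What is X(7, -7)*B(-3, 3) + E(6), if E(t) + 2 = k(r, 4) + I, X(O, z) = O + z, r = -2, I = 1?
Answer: -65/7 ≈ -9.2857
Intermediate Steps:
k(q, o) = -8 + q/7
B(j, Z) = 2 + j
E(t) = -65/7 (E(t) = -2 + ((-8 + (⅐)*(-2)) + 1) = -2 + ((-8 - 2/7) + 1) = -2 + (-58/7 + 1) = -2 - 51/7 = -65/7)
X(7, -7)*B(-3, 3) + E(6) = (7 - 7)*(2 - 3) - 65/7 = 0*(-1) - 65/7 = 0 - 65/7 = -65/7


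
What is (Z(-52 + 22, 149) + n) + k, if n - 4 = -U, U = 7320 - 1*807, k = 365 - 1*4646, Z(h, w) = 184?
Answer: -10606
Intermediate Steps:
k = -4281 (k = 365 - 4646 = -4281)
U = 6513 (U = 7320 - 807 = 6513)
n = -6509 (n = 4 - 1*6513 = 4 - 6513 = -6509)
(Z(-52 + 22, 149) + n) + k = (184 - 6509) - 4281 = -6325 - 4281 = -10606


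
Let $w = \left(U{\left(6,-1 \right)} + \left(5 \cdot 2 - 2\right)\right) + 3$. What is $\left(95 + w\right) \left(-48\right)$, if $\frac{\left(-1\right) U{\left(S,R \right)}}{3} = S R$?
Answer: $-5952$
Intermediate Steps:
$U{\left(S,R \right)} = - 3 R S$ ($U{\left(S,R \right)} = - 3 S R = - 3 R S$)
$w = 29$ ($w = \left(\left(-3\right) \left(-1\right) 6 + \left(5 \cdot 2 - 2\right)\right) + 3 = \left(18 + \left(10 - 2\right)\right) + 3 = \left(18 + 8\right) + 3 = 26 + 3 = 29$)
$\left(95 + w\right) \left(-48\right) = \left(95 + 29\right) \left(-48\right) = 124 \left(-48\right) = -5952$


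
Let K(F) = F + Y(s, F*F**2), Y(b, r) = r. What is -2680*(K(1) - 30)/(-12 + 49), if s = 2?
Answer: 75040/37 ≈ 2028.1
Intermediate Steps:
K(F) = F + F**3 (K(F) = F + F*F**2 = F + F**3)
-2680*(K(1) - 30)/(-12 + 49) = -2680*((1 + 1**3) - 30)/(-12 + 49) = -2680*((1 + 1) - 30)/37 = -2680*(2 - 30)/37 = -(-75040)/37 = -2680*(-28/37) = 75040/37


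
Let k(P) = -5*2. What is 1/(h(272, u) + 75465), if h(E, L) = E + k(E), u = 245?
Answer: 1/75727 ≈ 1.3205e-5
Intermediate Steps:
k(P) = -10
h(E, L) = -10 + E (h(E, L) = E - 10 = -10 + E)
1/(h(272, u) + 75465) = 1/((-10 + 272) + 75465) = 1/(262 + 75465) = 1/75727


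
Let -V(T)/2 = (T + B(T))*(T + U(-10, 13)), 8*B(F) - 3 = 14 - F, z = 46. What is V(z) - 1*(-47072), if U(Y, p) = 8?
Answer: 84991/2 ≈ 42496.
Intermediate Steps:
B(F) = 17/8 - F/8 (B(F) = 3/8 + (14 - F)/8 = 3/8 + (7/4 - F/8) = 17/8 - F/8)
V(T) = -2*(8 + T)*(17/8 + 7*T/8) (V(T) = -2*(T + (17/8 - T/8))*(T + 8) = -2*(17/8 + 7*T/8)*(8 + T) = -2*(8 + T)*(17/8 + 7*T/8))
V(z) - 1*(-47072) = (-34 - 73/4*46 - 7/4*46**2) - 1*(-47072) = (-34 - 1679/2 - 7/4*2116) + 47072 = (-34 - 1679/2 - 3703) + 47072 = -9153/2 + 47072 = 84991/2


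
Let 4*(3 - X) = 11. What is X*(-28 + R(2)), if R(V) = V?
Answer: -13/2 ≈ -6.5000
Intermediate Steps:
X = 1/4 (X = 3 - 1/4*11 = 3 - 11/4 = 1/4 ≈ 0.25000)
X*(-28 + R(2)) = (-28 + 2)/4 = (1/4)*(-26) = -13/2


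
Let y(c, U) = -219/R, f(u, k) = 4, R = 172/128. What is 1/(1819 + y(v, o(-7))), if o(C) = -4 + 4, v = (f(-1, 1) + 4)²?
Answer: 43/71209 ≈ 0.00060386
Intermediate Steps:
R = 43/32 (R = 172*(1/128) = 43/32 ≈ 1.3438)
v = 64 (v = (4 + 4)² = 8² = 64)
o(C) = 0
y(c, U) = -7008/43 (y(c, U) = -219/43/32 = -219*32/43 = -7008/43)
1/(1819 + y(v, o(-7))) = 1/(1819 - 7008/43) = 1/(71209/43) = 43/71209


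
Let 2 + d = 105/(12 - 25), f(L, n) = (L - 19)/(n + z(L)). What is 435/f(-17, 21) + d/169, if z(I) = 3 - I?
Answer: -13062737/26364 ≈ -495.48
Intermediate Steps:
f(L, n) = (-19 + L)/(3 + n - L) (f(L, n) = (L - 19)/(n + (3 - L)) = (-19 + L)/(3 + n - L))
d = -131/13 (d = -2 + 105/(12 - 25) = -2 + 105/(-13) = -2 + 105*(-1/13) = -2 - 105/13 = -131/13 ≈ -10.077)
435/f(-17, 21) + d/169 = 435/(((-19 - 17)/(3 + 21 - 1*(-17)))) - 131/13/169 = 435/((-36/(3 + 21 + 17))) - 131/13*1/169 = 435/((-36/41)) - 131/2197 = 435/(((1/41)*(-36))) - 131/2197 = 435/(-36/41) - 131/2197 = 435*(-41/36) - 131/2197 = -5945/12 - 131/2197 = -13062737/26364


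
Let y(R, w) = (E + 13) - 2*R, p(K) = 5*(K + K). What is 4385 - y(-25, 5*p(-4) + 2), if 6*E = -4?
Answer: 12968/3 ≈ 4322.7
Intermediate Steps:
p(K) = 10*K (p(K) = 5*(2*K) = 10*K)
E = -⅔ (E = (⅙)*(-4) = -⅔ ≈ -0.66667)
y(R, w) = 37/3 - 2*R (y(R, w) = (-⅔ + 13) - 2*R = 37/3 - 2*R)
4385 - y(-25, 5*p(-4) + 2) = 4385 - (37/3 - 2*(-25)) = 4385 - (37/3 + 50) = 4385 - 1*187/3 = 4385 - 187/3 = 12968/3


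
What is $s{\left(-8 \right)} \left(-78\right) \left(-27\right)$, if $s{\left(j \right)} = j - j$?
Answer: $0$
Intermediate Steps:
$s{\left(j \right)} = 0$
$s{\left(-8 \right)} \left(-78\right) \left(-27\right) = 0 \left(-78\right) \left(-27\right) = 0 \left(-27\right) = 0$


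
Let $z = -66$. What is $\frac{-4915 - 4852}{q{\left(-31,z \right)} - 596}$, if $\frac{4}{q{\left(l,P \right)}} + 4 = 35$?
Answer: $\frac{302777}{18472} \approx 16.391$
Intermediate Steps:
$q{\left(l,P \right)} = \frac{4}{31}$ ($q{\left(l,P \right)} = \frac{4}{-4 + 35} = \frac{4}{31}$)
$\frac{-4915 - 4852}{q{\left(-31,z \right)} - 596} = \frac{-4915 - 4852}{\frac{4}{31} - 596} = - \frac{9767}{- \frac{18472}{31}} = \left(-9767\right) \left(- \frac{31}{18472}\right) = \frac{302777}{18472}$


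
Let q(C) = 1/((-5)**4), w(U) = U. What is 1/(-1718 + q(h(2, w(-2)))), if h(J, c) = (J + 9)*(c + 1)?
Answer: -625/1073749 ≈ -0.00058207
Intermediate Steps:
h(J, c) = (1 + c)*(9 + J) (h(J, c) = (9 + J)*(1 + c) = (1 + c)*(9 + J))
q(C) = 1/625
1/(-1718 + q(h(2, w(-2)))) = 1/(-1718 + 1/625) = 1/(-1073749/625) = -625/1073749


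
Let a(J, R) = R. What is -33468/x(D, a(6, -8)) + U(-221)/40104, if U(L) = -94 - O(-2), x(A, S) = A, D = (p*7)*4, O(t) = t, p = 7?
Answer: -83888669/491274 ≈ -170.76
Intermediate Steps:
D = 196 (D = (7*7)*4 = 49*4 = 196)
U(L) = -92 (U(L) = -94 - 1*(-2) = -94 + 2 = -92)
-33468/x(D, a(6, -8)) + U(-221)/40104 = -33468/196 - 92/40104 = -33468*1/196 - 92*1/40104 = -8367/49 - 23/10026 = -83888669/491274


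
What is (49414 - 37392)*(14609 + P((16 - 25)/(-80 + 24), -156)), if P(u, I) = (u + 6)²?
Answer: 276102355339/1568 ≈ 1.7609e+8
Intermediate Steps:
P(u, I) = (6 + u)²
(49414 - 37392)*(14609 + P((16 - 25)/(-80 + 24), -156)) = (49414 - 37392)*(14609 + (6 + (16 - 25)/(-80 + 24))²) = 12022*(14609 + (6 - 9/(-56))²) = 12022*(14609 + (6 - 9*(-1/56))²) = 12022*(14609 + (6 + 9/56)²) = 12022*(14609 + (345/56)²) = 12022*(14609 + 119025/3136) = 12022*(45932849/3136) = 276102355339/1568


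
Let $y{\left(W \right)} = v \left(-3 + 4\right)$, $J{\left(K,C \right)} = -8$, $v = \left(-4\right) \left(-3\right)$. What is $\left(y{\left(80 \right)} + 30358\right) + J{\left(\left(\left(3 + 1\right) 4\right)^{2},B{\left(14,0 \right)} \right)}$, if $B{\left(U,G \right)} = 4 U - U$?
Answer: $30362$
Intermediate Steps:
$v = 12$
$B{\left(U,G \right)} = 3 U$
$y{\left(W \right)} = 12$ ($y{\left(W \right)} = 12 \left(-3 + 4\right) = 12 \cdot 1 = 12$)
$\left(y{\left(80 \right)} + 30358\right) + J{\left(\left(\left(3 + 1\right) 4\right)^{2},B{\left(14,0 \right)} \right)} = \left(12 + 30358\right) - 8 = 30370 - 8 = 30362$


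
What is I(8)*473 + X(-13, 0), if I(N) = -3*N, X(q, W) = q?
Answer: -11365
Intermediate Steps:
I(8)*473 + X(-13, 0) = -3*8*473 - 13 = -24*473 - 13 = -11352 - 13 = -11365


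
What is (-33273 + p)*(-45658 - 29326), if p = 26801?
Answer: 485296448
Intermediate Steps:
(-33273 + p)*(-45658 - 29326) = (-33273 + 26801)*(-45658 - 29326) = -6472*(-74984) = 485296448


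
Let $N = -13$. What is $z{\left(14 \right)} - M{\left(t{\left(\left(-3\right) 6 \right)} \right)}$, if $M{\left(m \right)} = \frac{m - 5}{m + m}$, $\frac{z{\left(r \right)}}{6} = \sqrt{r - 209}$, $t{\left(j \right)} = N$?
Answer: $- \frac{9}{13} + 6 i \sqrt{195} \approx -0.69231 + 83.785 i$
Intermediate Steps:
$t{\left(j \right)} = -13$
$z{\left(r \right)} = 6 \sqrt{-209 + r}$ ($z{\left(r \right)} = 6 \sqrt{r - 209} = 6 \sqrt{-209 + r}$)
$M{\left(m \right)} = \frac{-5 + m}{2 m}$
$z{\left(14 \right)} - M{\left(t{\left(\left(-3\right) 6 \right)} \right)} = 6 \sqrt{-209 + 14} - \frac{-5 - 13}{2 \left(-13\right)} = 6 \sqrt{-195} - \frac{1}{2} \left(- \frac{1}{13}\right) \left(-18\right) = 6 i \sqrt{195} - \frac{9}{13} = - \frac{9}{13} + 6 i \sqrt{195}$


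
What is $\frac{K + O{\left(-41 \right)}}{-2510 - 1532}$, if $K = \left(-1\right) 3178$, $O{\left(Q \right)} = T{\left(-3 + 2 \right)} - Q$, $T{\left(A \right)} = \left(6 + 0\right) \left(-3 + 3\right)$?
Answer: $\frac{3137}{4042} \approx 0.7761$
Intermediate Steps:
$T{\left(A \right)} = 0$ ($T{\left(A \right)} = 6 \cdot 0 = 0$)
$O{\left(Q \right)} = - Q$ ($O{\left(Q \right)} = 0 - Q = - Q$)
$K = -3178$
$\frac{K + O{\left(-41 \right)}}{-2510 - 1532} = \frac{-3178 - -41}{-2510 - 1532} = \frac{-3178 + 41}{-4042} = \left(-3137\right) \left(- \frac{1}{4042}\right) = \frac{3137}{4042}$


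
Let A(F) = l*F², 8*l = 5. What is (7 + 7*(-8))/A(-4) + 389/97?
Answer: -863/970 ≈ -0.88969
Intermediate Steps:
l = 5/8 (l = (⅛)*5 = 5/8 ≈ 0.62500)
A(F) = 5*F²/8
(7 + 7*(-8))/A(-4) + 389/97 = (7 + 7*(-8))/(((5/8)*(-4)²)) + 389/97 = (7 - 56)/(((5/8)*16)) + 389*(1/97) = -49/10 + 389/97 = -863/970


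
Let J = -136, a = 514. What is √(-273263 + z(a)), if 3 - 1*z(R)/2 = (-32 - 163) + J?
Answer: I*√272595 ≈ 522.11*I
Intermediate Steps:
z(R) = 668 (z(R) = 6 - 2*((-32 - 163) - 136) = 6 - 2*(-195 - 136) = 6 - 2*(-331) = 6 + 662 = 668)
√(-273263 + z(a)) = √(-273263 + 668) = √(-272595) = I*√272595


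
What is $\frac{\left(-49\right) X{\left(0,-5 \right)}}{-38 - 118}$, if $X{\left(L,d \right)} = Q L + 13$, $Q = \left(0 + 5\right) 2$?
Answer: $\frac{49}{12} \approx 4.0833$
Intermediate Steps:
$Q = 10$ ($Q = 5 \cdot 2 = 10$)
$X{\left(L,d \right)} = 13 + 10 L$ ($X{\left(L,d \right)} = 10 L + 13 = 13 + 10 L$)
$\frac{\left(-49\right) X{\left(0,-5 \right)}}{-38 - 118} = \frac{\left(-49\right) \left(13 + 10 \cdot 0\right)}{-38 - 118} = \frac{\left(-49\right) \left(13 + 0\right)}{-156} = \left(-49\right) 13 \left(- \frac{1}{156}\right) = \left(-637\right) \left(- \frac{1}{156}\right) = \frac{49}{12}$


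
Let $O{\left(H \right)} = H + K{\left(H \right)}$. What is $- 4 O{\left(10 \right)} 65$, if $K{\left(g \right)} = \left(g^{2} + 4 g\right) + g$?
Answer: $-41600$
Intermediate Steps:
$K{\left(g \right)} = g^{2} + 5 g$
$O{\left(H \right)} = H + H \left(5 + H\right)$
$- 4 O{\left(10 \right)} 65 = - 4 \cdot 10 \left(6 + 10\right) 65 = - 4 \cdot 10 \cdot 16 \cdot 65 = \left(-4\right) 160 \cdot 65 = \left(-640\right) 65 = -41600$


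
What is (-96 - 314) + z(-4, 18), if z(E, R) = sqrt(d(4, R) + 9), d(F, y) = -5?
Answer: -408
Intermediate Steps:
z(E, R) = 2 (z(E, R) = sqrt(-5 + 9) = sqrt(4) = 2)
(-96 - 314) + z(-4, 18) = (-96 - 314) + 2 = -410 + 2 = -408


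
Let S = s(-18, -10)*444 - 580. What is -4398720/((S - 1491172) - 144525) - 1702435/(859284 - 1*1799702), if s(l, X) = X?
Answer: 6929849510855/1542959799706 ≈ 4.4913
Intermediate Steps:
S = -5020 (S = -10*444 - 580 = -4440 - 580 = -5020)
-4398720/((S - 1491172) - 144525) - 1702435/(859284 - 1*1799702) = -4398720/((-5020 - 1491172) - 144525) - 1702435/(859284 - 1*1799702) = -4398720/(-1496192 - 144525) - 1702435/(859284 - 1799702) = -4398720/(-1640717) - 1702435/(-940418) = -4398720*(-1/1640717) - 1702435*(-1/940418) = 4398720/1640717 + 1702435/940418 = 6929849510855/1542959799706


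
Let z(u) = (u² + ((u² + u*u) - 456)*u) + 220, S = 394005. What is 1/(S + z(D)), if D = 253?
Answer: 1/32731420 ≈ 3.0552e-8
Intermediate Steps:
z(u) = 220 + u² + u*(-456 + 2*u²) (z(u) = (u² + ((u² + u²) - 456)*u) + 220 = (u² + (2*u² - 456)*u) + 220 = (u² + (-456 + 2*u²)*u) + 220 = (u² + u*(-456 + 2*u²)) + 220 = 220 + u² + u*(-456 + 2*u²))
1/(S + z(D)) = 1/(394005 + (220 + 253² - 456*253 + 2*253³)) = 1/(394005 + (220 + 64009 - 115368 + 2*16194277)) = 1/(394005 + (220 + 64009 - 115368 + 32388554)) = 1/(394005 + 32337415) = 1/32731420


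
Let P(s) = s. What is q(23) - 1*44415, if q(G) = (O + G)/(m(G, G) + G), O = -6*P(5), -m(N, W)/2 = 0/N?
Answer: -1021552/23 ≈ -44415.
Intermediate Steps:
m(N, W) = 0 (m(N, W) = -0/N = -2*0 = 0)
O = -30 (O = -6*5 = -30)
q(G) = (-30 + G)/G (q(G) = (-30 + G)/(0 + G) = (-30 + G)/G)
q(23) - 1*44415 = (-30 + 23)/23 - 1*44415 = (1/23)*(-7) - 44415 = -7/23 - 44415 = -1021552/23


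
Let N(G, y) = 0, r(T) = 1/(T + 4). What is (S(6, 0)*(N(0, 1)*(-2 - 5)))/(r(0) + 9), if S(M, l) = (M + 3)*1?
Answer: 0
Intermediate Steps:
r(T) = 1/(4 + T)
S(M, l) = 3 + M (S(M, l) = (3 + M)*1 = 3 + M)
(S(6, 0)*(N(0, 1)*(-2 - 5)))/(r(0) + 9) = ((3 + 6)*(0*(-2 - 5)))/(1/(4 + 0) + 9) = (9*(0*(-7)))/(1/4 + 9) = (9*0)/(¼ + 9) = 0/(37/4) = 0*(4/37) = 0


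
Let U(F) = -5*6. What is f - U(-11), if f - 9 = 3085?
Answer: 3124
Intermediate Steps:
f = 3094 (f = 9 + 3085 = 3094)
U(F) = -30
f - U(-11) = 3094 - 1*(-30) = 3094 + 30 = 3124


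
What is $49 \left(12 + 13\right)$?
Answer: $1225$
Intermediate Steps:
$49 \left(12 + 13\right) = 49 \cdot 25 = 1225$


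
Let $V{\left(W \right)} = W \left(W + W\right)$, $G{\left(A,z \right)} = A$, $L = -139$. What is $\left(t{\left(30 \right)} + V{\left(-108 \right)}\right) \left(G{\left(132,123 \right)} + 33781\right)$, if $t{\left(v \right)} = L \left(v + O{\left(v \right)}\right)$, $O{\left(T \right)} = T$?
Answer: $508288044$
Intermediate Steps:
$V{\left(W \right)} = 2 W^{2}$ ($V{\left(W \right)} = W 2 W = 2 W^{2}$)
$t{\left(v \right)} = - 278 v$ ($t{\left(v \right)} = - 139 \left(v + v\right) = - 139 \cdot 2 v = - 278 v$)
$\left(t{\left(30 \right)} + V{\left(-108 \right)}\right) \left(G{\left(132,123 \right)} + 33781\right) = \left(\left(-278\right) 30 + 2 \left(-108\right)^{2}\right) \left(132 + 33781\right) = \left(-8340 + 2 \cdot 11664\right) 33913 = \left(-8340 + 23328\right) 33913 = 14988 \cdot 33913 = 508288044$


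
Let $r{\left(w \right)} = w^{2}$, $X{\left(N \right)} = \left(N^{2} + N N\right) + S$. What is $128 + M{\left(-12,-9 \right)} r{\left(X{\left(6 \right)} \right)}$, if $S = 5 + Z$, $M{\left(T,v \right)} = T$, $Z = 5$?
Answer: $-80560$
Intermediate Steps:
$S = 10$ ($S = 5 + 5 = 10$)
$X{\left(N \right)} = 10 + 2 N^{2}$ ($X{\left(N \right)} = \left(N^{2} + N N\right) + 10 = \left(N^{2} + N^{2}\right) + 10 = 2 N^{2} + 10 = 10 + 2 N^{2}$)
$128 + M{\left(-12,-9 \right)} r{\left(X{\left(6 \right)} \right)} = 128 - 12 \left(10 + 2 \cdot 6^{2}\right)^{2} = 128 - 12 \left(10 + 2 \cdot 36\right)^{2} = 128 - 12 \left(10 + 72\right)^{2} = 128 - 12 \cdot 82^{2} = 128 - 80688 = -80560$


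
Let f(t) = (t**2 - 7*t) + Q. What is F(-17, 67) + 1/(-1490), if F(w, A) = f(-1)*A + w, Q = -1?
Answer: 673479/1490 ≈ 452.00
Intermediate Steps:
f(t) = -1 + t**2 - 7*t (f(t) = (t**2 - 7*t) - 1 = -1 + t**2 - 7*t)
F(w, A) = w + 7*A (F(w, A) = (-1 + (-1)**2 - 7*(-1))*A + w = (-1 + 1 + 7)*A + w = 7*A + w = w + 7*A)
F(-17, 67) + 1/(-1490) = (-17 + 7*67) + 1/(-1490) = (-17 + 469) - 1/1490 = 452 - 1/1490 = 673479/1490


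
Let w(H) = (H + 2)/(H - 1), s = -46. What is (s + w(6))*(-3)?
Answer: 666/5 ≈ 133.20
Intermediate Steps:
w(H) = (2 + H)/(-1 + H)
(s + w(6))*(-3) = (-46 + (2 + 6)/(-1 + 6))*(-3) = (-46 + 8/5)*(-3) = -222/5*(-3) = 666/5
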